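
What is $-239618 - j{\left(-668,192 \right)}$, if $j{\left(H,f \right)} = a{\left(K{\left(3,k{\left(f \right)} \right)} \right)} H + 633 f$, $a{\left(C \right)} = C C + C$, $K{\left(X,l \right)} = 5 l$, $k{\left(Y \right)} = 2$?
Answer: $-287674$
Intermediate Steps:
$a{\left(C \right)} = C + C^{2}$ ($a{\left(C \right)} = C^{2} + C = C + C^{2}$)
$j{\left(H,f \right)} = 110 H + 633 f$ ($j{\left(H,f \right)} = 5 \cdot 2 \left(1 + 5 \cdot 2\right) H + 633 f = 10 \left(1 + 10\right) H + 633 f = 10 \cdot 11 H + 633 f = 110 H + 633 f$)
$-239618 - j{\left(-668,192 \right)} = -239618 - \left(110 \left(-668\right) + 633 \cdot 192\right) = -239618 - \left(-73480 + 121536\right) = -239618 - 48056 = -287674$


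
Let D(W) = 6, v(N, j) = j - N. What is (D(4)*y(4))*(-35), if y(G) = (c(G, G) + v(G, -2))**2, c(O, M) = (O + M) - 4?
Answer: -840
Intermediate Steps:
c(O, M) = -4 + M + O (c(O, M) = (M + O) - 4 = -4 + M + O)
y(G) = (-6 + G)**2 (y(G) = ((-4 + G + G) + (-2 - G))**2 = ((-4 + 2*G) + (-2 - G))**2 = (-6 + G)**2)
(D(4)*y(4))*(-35) = (6*(6 - 1*4)**2)*(-35) = (6*(6 - 4)**2)*(-35) = (6*2**2)*(-35) = (6*4)*(-35) = 24*(-35) = -840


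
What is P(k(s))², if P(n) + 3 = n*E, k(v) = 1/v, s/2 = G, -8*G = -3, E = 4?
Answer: 49/9 ≈ 5.4444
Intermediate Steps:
G = 3/8 (G = -⅛*(-3) = 3/8 ≈ 0.37500)
s = ¾ (s = 2*(3/8) = ¾ ≈ 0.75000)
P(n) = -3 + 4*n (P(n) = -3 + n*4 = -3 + 4*n)
P(k(s))² = (-3 + 4/(¾))² = (-3 + 4*(4/3))² = (-3 + 16/3)² = (7/3)² = 49/9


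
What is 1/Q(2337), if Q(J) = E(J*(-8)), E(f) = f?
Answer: -1/18696 ≈ -5.3487e-5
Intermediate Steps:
Q(J) = -8*J (Q(J) = J*(-8) = -8*J)
1/Q(2337) = 1/(-8*2337) = 1/(-18696) = -1/18696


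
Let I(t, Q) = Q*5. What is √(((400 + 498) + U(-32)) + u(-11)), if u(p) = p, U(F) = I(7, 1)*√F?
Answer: √(887 + 20*I*√2) ≈ 29.786 + 0.4748*I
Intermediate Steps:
I(t, Q) = 5*Q
U(F) = 5*√F (U(F) = (5*1)*√F = 5*√F)
√(((400 + 498) + U(-32)) + u(-11)) = √(((400 + 498) + 5*√(-32)) - 11) = √((898 + 5*(4*I*√2)) - 11) = √((898 + 20*I*√2) - 11) = √(887 + 20*I*√2)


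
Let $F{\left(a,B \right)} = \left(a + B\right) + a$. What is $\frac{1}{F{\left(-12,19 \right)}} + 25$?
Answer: $\frac{124}{5} \approx 24.8$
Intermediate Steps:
$F{\left(a,B \right)} = B + 2 a$ ($F{\left(a,B \right)} = \left(B + a\right) + a = B + 2 a$)
$\frac{1}{F{\left(-12,19 \right)}} + 25 = \frac{1}{19 + 2 \left(-12\right)} + 25 = \frac{1}{19 - 24} + 25 = \frac{1}{-5} + 25 = - \frac{1}{5} + 25 = \frac{124}{5}$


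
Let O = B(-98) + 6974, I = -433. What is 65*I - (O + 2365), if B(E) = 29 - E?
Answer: -37611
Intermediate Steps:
O = 7101 (O = (29 - 1*(-98)) + 6974 = (29 + 98) + 6974 = 127 + 6974 = 7101)
65*I - (O + 2365) = 65*(-433) - (7101 + 2365) = -28145 - 1*9466 = -28145 - 9466 = -37611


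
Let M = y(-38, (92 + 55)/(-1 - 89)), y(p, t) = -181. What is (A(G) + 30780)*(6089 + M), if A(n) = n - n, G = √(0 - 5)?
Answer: 181848240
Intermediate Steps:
G = I*√5 (G = √(-5) = I*√5 ≈ 2.2361*I)
M = -181
A(n) = 0
(A(G) + 30780)*(6089 + M) = (0 + 30780)*(6089 - 181) = 30780*5908 = 181848240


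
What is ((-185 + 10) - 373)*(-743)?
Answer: 407164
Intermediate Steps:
((-185 + 10) - 373)*(-743) = (-175 - 373)*(-743) = -548*(-743) = 407164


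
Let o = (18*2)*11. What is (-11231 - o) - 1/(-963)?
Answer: -11196800/963 ≈ -11627.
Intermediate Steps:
o = 396 (o = 36*11 = 396)
(-11231 - o) - 1/(-963) = (-11231 - 1*396) - 1/(-963) = (-11231 - 396) - 1*(-1/963) = -11627 + 1/963 = -11196800/963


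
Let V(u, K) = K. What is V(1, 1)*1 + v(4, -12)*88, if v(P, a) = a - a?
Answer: 1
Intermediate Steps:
v(P, a) = 0
V(1, 1)*1 + v(4, -12)*88 = 1*1 + 0*88 = 1 + 0 = 1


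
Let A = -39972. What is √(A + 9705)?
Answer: 3*I*√3363 ≈ 173.97*I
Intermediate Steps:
√(A + 9705) = √(-39972 + 9705) = √(-30267) = 3*I*√3363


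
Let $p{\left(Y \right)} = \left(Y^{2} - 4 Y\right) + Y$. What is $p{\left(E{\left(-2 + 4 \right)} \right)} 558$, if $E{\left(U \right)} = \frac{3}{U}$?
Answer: $- \frac{2511}{2} \approx -1255.5$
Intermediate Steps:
$p{\left(Y \right)} = Y^{2} - 3 Y$
$p{\left(E{\left(-2 + 4 \right)} \right)} 558 = \frac{3}{-2 + 4} \left(-3 + \frac{3}{-2 + 4}\right) 558 = \frac{3}{2} \left(-3 + \frac{3}{2}\right) 558 = 3 \cdot \frac{1}{2} \left(-3 + 3 \cdot \frac{1}{2}\right) 558 = \frac{3 \left(-3 + \frac{3}{2}\right)}{2} \cdot 558 = \frac{3}{2} \left(- \frac{3}{2}\right) 558 = \left(- \frac{9}{4}\right) 558 = - \frac{2511}{2}$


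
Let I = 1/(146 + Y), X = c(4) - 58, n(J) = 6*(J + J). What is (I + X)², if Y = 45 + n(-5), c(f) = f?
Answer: 50027329/17161 ≈ 2915.2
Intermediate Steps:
n(J) = 12*J (n(J) = 6*(2*J) = 12*J)
Y = -15 (Y = 45 + 12*(-5) = 45 - 60 = -15)
X = -54 (X = 4 - 58 = -54)
I = 1/131 (I = 1/(146 - 15) = 1/131 ≈ 0.0076336)
(I + X)² = (1/131 - 54)² = (-7073/131)² = 50027329/17161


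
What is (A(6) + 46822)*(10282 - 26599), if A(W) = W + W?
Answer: -764190378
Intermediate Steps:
A(W) = 2*W
(A(6) + 46822)*(10282 - 26599) = (2*6 + 46822)*(10282 - 26599) = (12 + 46822)*(-16317) = 46834*(-16317) = -764190378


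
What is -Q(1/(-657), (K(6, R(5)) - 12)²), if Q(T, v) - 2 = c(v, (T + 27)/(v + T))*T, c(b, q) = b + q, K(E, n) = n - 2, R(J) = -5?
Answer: -113005495/77912316 ≈ -1.4504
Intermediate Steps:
K(E, n) = -2 + n
Q(T, v) = 2 + T*(v + (27 + T)/(T + v)) (Q(T, v) = 2 + (v + (T + 27)/(v + T))*T = 2 + (v + (27 + T)/(T + v))*T = 2 + T*(v + (27 + T)/(T + v)))
-Q(1/(-657), (K(6, R(5)) - 12)²) = -(2 + (((-2 - 5) - 12)² + (27 + 1/(-657))/(1/(-657) + ((-2 - 5) - 12)²))/(-657)) = -(2 - ((-7 - 12)² + (27 - 1/657)/(-1/657 + (-7 - 12)²))/657) = -(2 - ((-19)² + (17738/657)/(-1/657 + (-19)²))/657) = -(2 - (361 + (17738/657)/(-1/657 + 361))/657) = -(2 - (361 + (17738/657)/(237176/657))/657) = -(2 - (361 + (657/237176)*(17738/657))/657) = -(2 - (361 + 8869/118588)/657) = -(2 - 1/657*42819137/118588) = -(2 - 42819137/77912316) = -1*113005495/77912316 = -113005495/77912316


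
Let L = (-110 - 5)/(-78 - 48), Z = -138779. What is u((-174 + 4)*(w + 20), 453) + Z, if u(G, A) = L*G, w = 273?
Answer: -11607152/63 ≈ -1.8424e+5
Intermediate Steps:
L = 115/126 (L = -115/(-126) = -115*(-1/126) = 115/126 ≈ 0.91270)
u(G, A) = 115*G/126
u((-174 + 4)*(w + 20), 453) + Z = 115*((-174 + 4)*(273 + 20))/126 - 138779 = 115*(-170*293)/126 - 138779 = (115/126)*(-49810) - 138779 = -2864075/63 - 138779 = -11607152/63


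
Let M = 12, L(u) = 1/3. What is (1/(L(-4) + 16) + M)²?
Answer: 349281/2401 ≈ 145.47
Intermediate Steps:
L(u) = ⅓
(1/(L(-4) + 16) + M)² = (1/(⅓ + 16) + 12)² = (1/(49/3) + 12)² = (3/49 + 12)² = (591/49)² = 349281/2401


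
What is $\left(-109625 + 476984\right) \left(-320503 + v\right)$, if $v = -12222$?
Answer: $-122229523275$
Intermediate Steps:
$\left(-109625 + 476984\right) \left(-320503 + v\right) = \left(-109625 + 476984\right) \left(-320503 - 12222\right) = 367359 \left(-332725\right) = -122229523275$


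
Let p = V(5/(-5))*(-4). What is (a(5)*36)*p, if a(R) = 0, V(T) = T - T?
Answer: 0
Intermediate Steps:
V(T) = 0
p = 0 (p = 0*(-4) = 0)
(a(5)*36)*p = (0*36)*0 = 0*0 = 0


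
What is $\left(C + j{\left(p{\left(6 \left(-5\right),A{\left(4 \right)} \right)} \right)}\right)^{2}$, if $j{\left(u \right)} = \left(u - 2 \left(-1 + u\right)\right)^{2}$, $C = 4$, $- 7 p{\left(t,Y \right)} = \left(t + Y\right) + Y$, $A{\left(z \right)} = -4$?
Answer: $\frac{595984}{2401} \approx 248.22$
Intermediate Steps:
$p{\left(t,Y \right)} = - \frac{2 Y}{7} - \frac{t}{7}$ ($p{\left(t,Y \right)} = - \frac{\left(t + Y\right) + Y}{7} = - \frac{\left(Y + t\right) + Y}{7} = - \frac{t + 2 Y}{7} = - \frac{2 Y}{7} - \frac{t}{7}$)
$j{\left(u \right)} = \left(2 - u\right)^{2}$ ($j{\left(u \right)} = \left(u - \left(-2 + 2 u\right)\right)^{2} = \left(2 - u\right)^{2}$)
$\left(C + j{\left(p{\left(6 \left(-5\right),A{\left(4 \right)} \right)} \right)}\right)^{2} = \left(4 + \left(-2 - \left(- \frac{8}{7} + \frac{6 \left(-5\right)}{7}\right)\right)^{2}\right)^{2} = \left(4 + \left(-2 + \left(\frac{8}{7} - - \frac{30}{7}\right)\right)^{2}\right)^{2} = \left(4 + \left(-2 + \left(\frac{8}{7} + \frac{30}{7}\right)\right)^{2}\right)^{2} = \left(4 + \left(-2 + \frac{38}{7}\right)^{2}\right)^{2} = \left(4 + \left(\frac{24}{7}\right)^{2}\right)^{2} = \left(4 + \frac{576}{49}\right)^{2} = \left(\frac{772}{49}\right)^{2} = \frac{595984}{2401}$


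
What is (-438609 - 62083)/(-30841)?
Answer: 500692/30841 ≈ 16.235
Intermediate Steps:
(-438609 - 62083)/(-30841) = -500692*(-1/30841) = 500692/30841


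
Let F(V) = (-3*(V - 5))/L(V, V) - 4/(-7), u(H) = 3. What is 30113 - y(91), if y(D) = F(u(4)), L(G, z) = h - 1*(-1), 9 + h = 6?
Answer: 210808/7 ≈ 30115.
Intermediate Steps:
h = -3 (h = -9 + 6 = -3)
L(G, z) = -2 (L(G, z) = -3 - 1*(-1) = -3 + 1 = -2)
F(V) = -97/14 + 3*V/2 (F(V) = -3*(V - 5)/(-2) - 4/(-7) = -3*(-5 + V)*(-1/2) - 4*(-1/7) = (15 - 3*V)*(-1/2) + 4/7 = (-15/2 + 3*V/2) + 4/7 = -97/14 + 3*V/2)
y(D) = -17/7 (y(D) = -97/14 + (3/2)*3 = -97/14 + 9/2 = -17/7)
30113 - y(91) = 30113 - 1*(-17/7) = 30113 + 17/7 = 210808/7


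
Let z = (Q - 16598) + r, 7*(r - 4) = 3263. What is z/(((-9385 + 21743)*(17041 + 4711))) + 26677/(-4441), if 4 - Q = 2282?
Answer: -50198109847505/8356534271792 ≈ -6.0070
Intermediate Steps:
Q = -2278 (Q = 4 - 1*2282 = 4 - 2282 = -2278)
r = 3291/7 (r = 4 + (⅐)*3263 = 4 + 3263/7 = 3291/7 ≈ 470.14)
z = -128841/7 (z = (-2278 - 16598) + 3291/7 = -18876 + 3291/7 = -128841/7 ≈ -18406.)
z/(((-9385 + 21743)*(17041 + 4711))) + 26677/(-4441) = -128841*1/((-9385 + 21743)*(17041 + 4711))/7 + 26677/(-4441) = -128841/(7*(12358*21752)) + 26677*(-1/4441) = -128841/7/268811216 - 26677/4441 = -128841/7*1/268811216 - 26677/4441 = -128841/1881678512 - 26677/4441 = -50198109847505/8356534271792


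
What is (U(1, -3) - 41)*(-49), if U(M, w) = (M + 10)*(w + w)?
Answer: 5243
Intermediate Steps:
U(M, w) = 2*w*(10 + M) (U(M, w) = (10 + M)*(2*w) = 2*w*(10 + M))
(U(1, -3) - 41)*(-49) = (2*(-3)*(10 + 1) - 41)*(-49) = (2*(-3)*11 - 41)*(-49) = (-66 - 41)*(-49) = -107*(-49) = 5243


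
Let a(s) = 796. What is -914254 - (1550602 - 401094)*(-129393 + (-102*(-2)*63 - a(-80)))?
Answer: 134878905942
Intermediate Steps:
-914254 - (1550602 - 401094)*(-129393 + (-102*(-2)*63 - a(-80))) = -914254 - (1550602 - 401094)*(-129393 + (-102*(-2)*63 - 1*796)) = -914254 - 1149508*(-129393 + (204*63 - 796)) = -914254 - 1149508*(-129393 + (12852 - 796)) = -914254 - 1149508*(-129393 + 12056) = -914254 - 1149508*(-117337) = -914254 - 1*(-134879820196) = -914254 + 134879820196 = 134878905942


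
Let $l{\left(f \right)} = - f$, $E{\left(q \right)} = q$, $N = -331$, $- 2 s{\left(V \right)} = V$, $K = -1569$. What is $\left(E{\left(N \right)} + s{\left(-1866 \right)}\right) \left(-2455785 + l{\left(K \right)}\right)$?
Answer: $-1477438032$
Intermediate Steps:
$s{\left(V \right)} = - \frac{V}{2}$
$\left(E{\left(N \right)} + s{\left(-1866 \right)}\right) \left(-2455785 + l{\left(K \right)}\right) = \left(-331 - -933\right) \left(-2455785 - -1569\right) = \left(-331 + 933\right) \left(-2455785 + 1569\right) = 602 \left(-2454216\right) = -1477438032$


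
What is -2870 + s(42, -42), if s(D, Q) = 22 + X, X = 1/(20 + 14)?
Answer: -96831/34 ≈ -2848.0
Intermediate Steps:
X = 1/34 ≈ 0.029412
s(D, Q) = 749/34 (s(D, Q) = 22 + 1/34 = 749/34)
-2870 + s(42, -42) = -2870 + 749/34 = -96831/34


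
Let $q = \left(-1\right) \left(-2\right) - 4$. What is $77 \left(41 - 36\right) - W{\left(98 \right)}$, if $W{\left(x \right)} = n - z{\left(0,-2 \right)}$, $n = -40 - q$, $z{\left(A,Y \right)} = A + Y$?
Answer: $421$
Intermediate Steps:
$q = -2$ ($q = 2 - 4 = -2$)
$n = -38$ ($n = -40 - -2 = -40 + 2 = -38$)
$W{\left(x \right)} = -36$ ($W{\left(x \right)} = -38 - \left(0 - 2\right) = -38 - -2 = -38 + 2 = -36$)
$77 \left(41 - 36\right) - W{\left(98 \right)} = 77 \left(41 - 36\right) - -36 = 77 \cdot 5 + 36 = 385 + 36 = 421$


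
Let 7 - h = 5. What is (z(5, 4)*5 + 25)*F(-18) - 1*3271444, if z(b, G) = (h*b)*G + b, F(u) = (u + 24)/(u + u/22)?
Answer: -225735136/69 ≈ -3.2715e+6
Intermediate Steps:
F(u) = 22*(24 + u)/(23*u) (F(u) = (24 + u)/(u + u*(1/22)) = (24 + u)/(u + u/22) = (24 + u)/((23*u/22)) = (24 + u)*(22/(23*u)) = 22*(24 + u)/(23*u))
h = 2 (h = 7 - 1*5 = 7 - 5 = 2)
z(b, G) = b + 2*G*b (z(b, G) = (2*b)*G + b = 2*G*b + b = b + 2*G*b)
(z(5, 4)*5 + 25)*F(-18) - 1*3271444 = ((5*(1 + 2*4))*5 + 25)*((22/23)*(24 - 18)/(-18)) - 1*3271444 = ((5*(1 + 8))*5 + 25)*((22/23)*(-1/18)*6) - 3271444 = ((5*9)*5 + 25)*(-22/69) - 3271444 = (45*5 + 25)*(-22/69) - 3271444 = (225 + 25)*(-22/69) - 3271444 = 250*(-22/69) - 3271444 = -5500/69 - 3271444 = -225735136/69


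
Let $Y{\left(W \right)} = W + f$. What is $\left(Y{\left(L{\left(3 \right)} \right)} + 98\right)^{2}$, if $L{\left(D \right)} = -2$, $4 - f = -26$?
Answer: $15876$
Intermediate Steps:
$f = 30$ ($f = 4 - -26 = 4 + 26 = 30$)
$Y{\left(W \right)} = 30 + W$ ($Y{\left(W \right)} = W + 30 = 30 + W$)
$\left(Y{\left(L{\left(3 \right)} \right)} + 98\right)^{2} = \left(\left(30 - 2\right) + 98\right)^{2} = \left(28 + 98\right)^{2} = 126^{2} = 15876$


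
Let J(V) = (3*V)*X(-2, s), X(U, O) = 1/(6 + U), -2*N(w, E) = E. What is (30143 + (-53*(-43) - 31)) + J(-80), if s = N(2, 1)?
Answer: 32331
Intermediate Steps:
N(w, E) = -E/2
s = -½ (s = -½*1 = -½ ≈ -0.50000)
J(V) = 3*V/4 (J(V) = (3*V)/(6 - 2) = (3*V)/4 = (3*V)*(¼) = 3*V/4)
(30143 + (-53*(-43) - 31)) + J(-80) = (30143 + (-53*(-43) - 31)) + (¾)*(-80) = (30143 + (2279 - 31)) - 60 = (30143 + 2248) - 60 = 32391 - 60 = 32331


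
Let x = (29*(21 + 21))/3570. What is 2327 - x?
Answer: 197766/85 ≈ 2326.7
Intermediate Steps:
x = 29/85 (x = (29*42)*(1/3570) = 1218*(1/3570) = 29/85 ≈ 0.34118)
2327 - x = 2327 - 1*29/85 = 2327 - 29/85 = 197766/85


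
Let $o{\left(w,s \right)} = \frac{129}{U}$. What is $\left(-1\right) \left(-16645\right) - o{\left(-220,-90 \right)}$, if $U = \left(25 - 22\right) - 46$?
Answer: $16648$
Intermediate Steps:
$U = -43$ ($U = 3 - 46 = -43$)
$o{\left(w,s \right)} = -3$ ($o{\left(w,s \right)} = \frac{129}{-43} = 129 \left(- \frac{1}{43}\right) = -3$)
$\left(-1\right) \left(-16645\right) - o{\left(-220,-90 \right)} = \left(-1\right) \left(-16645\right) - -3 = 16645 + 3 = 16648$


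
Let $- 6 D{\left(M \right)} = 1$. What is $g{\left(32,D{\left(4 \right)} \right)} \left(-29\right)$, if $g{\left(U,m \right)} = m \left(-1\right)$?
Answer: $- \frac{29}{6} \approx -4.8333$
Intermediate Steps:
$D{\left(M \right)} = - \frac{1}{6}$ ($D{\left(M \right)} = \left(- \frac{1}{6}\right) 1 = - \frac{1}{6}$)
$g{\left(U,m \right)} = - m$
$g{\left(32,D{\left(4 \right)} \right)} \left(-29\right) = \left(-1\right) \left(- \frac{1}{6}\right) \left(-29\right) = \frac{1}{6} \left(-29\right) = - \frac{29}{6}$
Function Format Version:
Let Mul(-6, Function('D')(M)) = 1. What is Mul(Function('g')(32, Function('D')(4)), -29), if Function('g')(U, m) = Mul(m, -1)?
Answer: Rational(-29, 6) ≈ -4.8333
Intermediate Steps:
Function('D')(M) = Rational(-1, 6) (Function('D')(M) = Mul(Rational(-1, 6), 1) = Rational(-1, 6))
Function('g')(U, m) = Mul(-1, m)
Mul(Function('g')(32, Function('D')(4)), -29) = Mul(Mul(-1, Rational(-1, 6)), -29) = Mul(Rational(1, 6), -29) = Rational(-29, 6)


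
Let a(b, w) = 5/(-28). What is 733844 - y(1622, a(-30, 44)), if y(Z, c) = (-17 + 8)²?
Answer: 733763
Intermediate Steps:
a(b, w) = -5/28 (a(b, w) = 5*(-1/28) = -5/28)
y(Z, c) = 81 (y(Z, c) = (-9)² = 81)
733844 - y(1622, a(-30, 44)) = 733844 - 1*81 = 733844 - 81 = 733763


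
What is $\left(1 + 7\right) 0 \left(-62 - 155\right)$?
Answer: $0$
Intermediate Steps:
$\left(1 + 7\right) 0 \left(-62 - 155\right) = 8 \cdot 0 \left(-217\right) = 0 \left(-217\right) = 0$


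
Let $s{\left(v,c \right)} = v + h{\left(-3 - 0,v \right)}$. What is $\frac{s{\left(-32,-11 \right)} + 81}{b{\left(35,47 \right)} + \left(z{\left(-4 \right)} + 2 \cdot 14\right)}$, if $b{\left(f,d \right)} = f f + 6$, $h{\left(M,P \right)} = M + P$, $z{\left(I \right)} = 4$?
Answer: $\frac{14}{1263} \approx 0.011085$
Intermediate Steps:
$b{\left(f,d \right)} = 6 + f^{2}$ ($b{\left(f,d \right)} = f^{2} + 6 = 6 + f^{2}$)
$s{\left(v,c \right)} = -3 + 2 v$ ($s{\left(v,c \right)} = v + \left(\left(-3 - 0\right) + v\right) = v + \left(\left(-3 + 0\right) + v\right) = v + \left(-3 + v\right) = -3 + 2 v$)
$\frac{s{\left(-32,-11 \right)} + 81}{b{\left(35,47 \right)} + \left(z{\left(-4 \right)} + 2 \cdot 14\right)} = \frac{\left(-3 + 2 \left(-32\right)\right) + 81}{\left(6 + 35^{2}\right) + \left(4 + 2 \cdot 14\right)} = \frac{\left(-3 - 64\right) + 81}{\left(6 + 1225\right) + \left(4 + 28\right)} = \frac{-67 + 81}{1231 + 32} = \frac{14}{1263}$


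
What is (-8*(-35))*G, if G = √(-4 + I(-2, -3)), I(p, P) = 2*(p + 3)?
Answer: 280*I*√2 ≈ 395.98*I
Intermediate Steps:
I(p, P) = 6 + 2*p (I(p, P) = 2*(3 + p) = 6 + 2*p)
G = I*√2 (G = √(-4 + (6 + 2*(-2))) = √(-4 + (6 - 4)) = √(-4 + 2) = √(-2) = I*√2 ≈ 1.4142*I)
(-8*(-35))*G = (-8*(-35))*(I*√2) = 280*(I*√2) = 280*I*√2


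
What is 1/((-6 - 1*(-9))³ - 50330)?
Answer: -1/50303 ≈ -1.9880e-5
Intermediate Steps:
1/((-6 - 1*(-9))³ - 50330) = 1/((-6 + 9)³ - 50330) = 1/(3³ - 50330) = 1/(27 - 50330) = 1/(-50303) = -1/50303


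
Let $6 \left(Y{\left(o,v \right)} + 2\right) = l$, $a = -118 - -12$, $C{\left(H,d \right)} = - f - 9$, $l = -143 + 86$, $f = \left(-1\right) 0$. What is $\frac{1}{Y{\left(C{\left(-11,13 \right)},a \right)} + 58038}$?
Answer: $\frac{2}{116053} \approx 1.7234 \cdot 10^{-5}$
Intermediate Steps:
$f = 0$
$l = -57$
$C{\left(H,d \right)} = -9$ ($C{\left(H,d \right)} = \left(-1\right) 0 - 9 = 0 - 9 = -9$)
$a = -106$ ($a = -118 + 12 = -106$)
$Y{\left(o,v \right)} = - \frac{23}{2}$ ($Y{\left(o,v \right)} = -2 + \frac{1}{6} \left(-57\right) = -2 - \frac{19}{2} = - \frac{23}{2}$)
$\frac{1}{Y{\left(C{\left(-11,13 \right)},a \right)} + 58038} = \frac{1}{- \frac{23}{2} + 58038} = \frac{1}{\frac{116053}{2}} = \frac{2}{116053}$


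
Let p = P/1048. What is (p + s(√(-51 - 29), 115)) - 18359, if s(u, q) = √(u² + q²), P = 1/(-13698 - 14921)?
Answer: -550636199609/29992712 + √13145 ≈ -18244.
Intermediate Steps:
P = -1/28619 (P = 1/(-28619) = -1/28619 ≈ -3.4942e-5)
p = -1/29992712 (p = -1/28619/1048 = -1/28619*1/1048 = -1/29992712 ≈ -3.3341e-8)
s(u, q) = √(q² + u²)
(p + s(√(-51 - 29), 115)) - 18359 = (-1/29992712 + √(115² + (√(-51 - 29))²)) - 18359 = (-1/29992712 + √(13225 + (√(-80))²)) - 18359 = (-1/29992712 + √(13225 + (4*I*√5)²)) - 18359 = (-1/29992712 + √(13225 - 80)) - 18359 = (-1/29992712 + √13145) - 18359 = -550636199609/29992712 + √13145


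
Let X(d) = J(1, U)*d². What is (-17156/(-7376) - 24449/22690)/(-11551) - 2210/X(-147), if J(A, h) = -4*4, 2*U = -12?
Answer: 65626823315989/10443586446561240 ≈ 0.0062839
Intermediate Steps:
U = -6 (U = (½)*(-12) = -6)
J(A, h) = -16
X(d) = -16*d²
(-17156/(-7376) - 24449/22690)/(-11551) - 2210/X(-147) = (-17156/(-7376) - 24449/22690)/(-11551) - 2210/((-16*(-147)²)) = (-17156*(-1/7376) - 24449*1/22690)*(-1/11551) - 2210/((-16*21609)) = (4289/1844 - 24449/22690)*(-1/11551) - 2210/(-345744) = (26116727/20920180)*(-1/11551) - 2210*(-1/345744) = -26116727/241648999180 + 1105/172872 = 65626823315989/10443586446561240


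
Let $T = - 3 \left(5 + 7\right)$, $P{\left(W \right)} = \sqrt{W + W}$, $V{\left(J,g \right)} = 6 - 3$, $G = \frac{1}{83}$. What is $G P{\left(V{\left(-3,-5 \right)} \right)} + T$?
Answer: $-36 + \frac{\sqrt{6}}{83} \approx -35.97$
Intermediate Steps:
$G = \frac{1}{83} \approx 0.012048$
$V{\left(J,g \right)} = 3$ ($V{\left(J,g \right)} = 6 - 3 = 3$)
$P{\left(W \right)} = \sqrt{2} \sqrt{W}$ ($P{\left(W \right)} = \sqrt{2 W} = \sqrt{2} \sqrt{W}$)
$T = -36$ ($T = \left(-3\right) 12 = -36$)
$G P{\left(V{\left(-3,-5 \right)} \right)} + T = \frac{\sqrt{2} \sqrt{3}}{83} - 36 = \frac{\sqrt{6}}{83} - 36 = -36 + \frac{\sqrt{6}}{83}$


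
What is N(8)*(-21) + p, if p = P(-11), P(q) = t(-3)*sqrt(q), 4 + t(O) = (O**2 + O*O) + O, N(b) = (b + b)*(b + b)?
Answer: -5376 + 11*I*sqrt(11) ≈ -5376.0 + 36.483*I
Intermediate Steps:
N(b) = 4*b**2 (N(b) = (2*b)*(2*b) = 4*b**2)
t(O) = -4 + O + 2*O**2 (t(O) = -4 + ((O**2 + O*O) + O) = -4 + ((O**2 + O**2) + O) = -4 + (2*O**2 + O) = -4 + (O + 2*O**2) = -4 + O + 2*O**2)
P(q) = 11*sqrt(q) (P(q) = (-4 - 3 + 2*(-3)**2)*sqrt(q) = (-4 - 3 + 2*9)*sqrt(q) = (-4 - 3 + 18)*sqrt(q) = 11*sqrt(q))
p = 11*I*sqrt(11) (p = 11*sqrt(-11) = 11*(I*sqrt(11)) = 11*I*sqrt(11) ≈ 36.483*I)
N(8)*(-21) + p = (4*8**2)*(-21) + 11*I*sqrt(11) = (4*64)*(-21) + 11*I*sqrt(11) = 256*(-21) + 11*I*sqrt(11) = -5376 + 11*I*sqrt(11)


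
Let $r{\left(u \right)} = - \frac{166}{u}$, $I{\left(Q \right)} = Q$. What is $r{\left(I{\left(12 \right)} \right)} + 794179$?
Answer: $\frac{4764991}{6} \approx 7.9417 \cdot 10^{5}$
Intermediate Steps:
$r{\left(I{\left(12 \right)} \right)} + 794179 = - \frac{166}{12} + 794179 = \left(-166\right) \frac{1}{12} + 794179 = - \frac{83}{6} + 794179 = \frac{4764991}{6}$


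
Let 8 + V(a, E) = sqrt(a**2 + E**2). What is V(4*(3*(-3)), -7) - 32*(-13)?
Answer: 408 + sqrt(1345) ≈ 444.67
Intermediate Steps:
V(a, E) = -8 + sqrt(E**2 + a**2) (V(a, E) = -8 + sqrt(a**2 + E**2) = -8 + sqrt(E**2 + a**2))
V(4*(3*(-3)), -7) - 32*(-13) = (-8 + sqrt((-7)**2 + (4*(3*(-3)))**2)) - 32*(-13) = (-8 + sqrt(49 + (4*(-9))**2)) + 416 = (-8 + sqrt(49 + (-36)**2)) + 416 = (-8 + sqrt(49 + 1296)) + 416 = (-8 + sqrt(1345)) + 416 = 408 + sqrt(1345)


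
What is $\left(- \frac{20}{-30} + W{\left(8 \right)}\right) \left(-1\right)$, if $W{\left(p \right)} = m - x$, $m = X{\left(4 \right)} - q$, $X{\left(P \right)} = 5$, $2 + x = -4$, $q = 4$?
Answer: $- \frac{23}{3} \approx -7.6667$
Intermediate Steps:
$x = -6$ ($x = -2 - 4 = -6$)
$m = 1$ ($m = 5 - 4 = 1$)
$W{\left(p \right)} = 7$ ($W{\left(p \right)} = 1 - -6 = 1 + 6 = 7$)
$\left(- \frac{20}{-30} + W{\left(8 \right)}\right) \left(-1\right) = \left(- \frac{20}{-30} + 7\right) \left(-1\right) = \left(\left(-20\right) \left(- \frac{1}{30}\right) + 7\right) \left(-1\right) = \left(\frac{2}{3} + 7\right) \left(-1\right) = \frac{23}{3} \left(-1\right) = - \frac{23}{3}$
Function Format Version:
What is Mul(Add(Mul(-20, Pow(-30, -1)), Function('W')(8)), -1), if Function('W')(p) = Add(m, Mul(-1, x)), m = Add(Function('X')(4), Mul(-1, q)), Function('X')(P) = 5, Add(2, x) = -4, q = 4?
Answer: Rational(-23, 3) ≈ -7.6667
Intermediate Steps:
x = -6 (x = Add(-2, -4) = -6)
m = 1 (m = Add(5, Mul(-1, 4)) = Add(5, -4) = 1)
Function('W')(p) = 7 (Function('W')(p) = Add(1, Mul(-1, -6)) = Add(1, 6) = 7)
Mul(Add(Mul(-20, Pow(-30, -1)), Function('W')(8)), -1) = Mul(Add(Mul(-20, Pow(-30, -1)), 7), -1) = Mul(Add(Mul(-20, Rational(-1, 30)), 7), -1) = Mul(Add(Rational(2, 3), 7), -1) = Mul(Rational(23, 3), -1) = Rational(-23, 3)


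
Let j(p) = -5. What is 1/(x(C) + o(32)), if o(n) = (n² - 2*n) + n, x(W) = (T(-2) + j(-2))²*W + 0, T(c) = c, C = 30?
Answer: 1/2462 ≈ 0.00040617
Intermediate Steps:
x(W) = 49*W (x(W) = (-2 - 5)²*W + 0 = (-7)²*W + 0 = 49*W + 0 = 49*W)
o(n) = n² - n
1/(x(C) + o(32)) = 1/(49*30 + 32*(-1 + 32)) = 1/(1470 + 32*31) = 1/(1470 + 992) = 1/2462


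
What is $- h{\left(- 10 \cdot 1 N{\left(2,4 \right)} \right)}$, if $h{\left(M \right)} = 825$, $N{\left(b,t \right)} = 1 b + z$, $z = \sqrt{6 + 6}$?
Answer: $-825$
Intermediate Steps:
$z = 2 \sqrt{3}$ ($z = \sqrt{12} = 2 \sqrt{3} \approx 3.4641$)
$N{\left(b,t \right)} = b + 2 \sqrt{3}$ ($N{\left(b,t \right)} = 1 b + 2 \sqrt{3} = b + 2 \sqrt{3}$)
$- h{\left(- 10 \cdot 1 N{\left(2,4 \right)} \right)} = \left(-1\right) 825 = -825$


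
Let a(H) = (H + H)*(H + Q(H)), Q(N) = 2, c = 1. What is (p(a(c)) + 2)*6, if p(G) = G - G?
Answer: 12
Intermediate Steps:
a(H) = 2*H*(2 + H) (a(H) = (H + H)*(H + 2) = (2*H)*(2 + H) = 2*H*(2 + H))
p(G) = 0
(p(a(c)) + 2)*6 = (0 + 2)*6 = 2*6 = 12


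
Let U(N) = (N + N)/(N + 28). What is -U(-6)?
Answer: 6/11 ≈ 0.54545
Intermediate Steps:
U(N) = 2*N/(28 + N) (U(N) = (2*N)/(28 + N) = 2*N/(28 + N))
-U(-6) = -2*(-6)/(28 - 6) = -2*(-6)/22 = -1*(-6/11) = 6/11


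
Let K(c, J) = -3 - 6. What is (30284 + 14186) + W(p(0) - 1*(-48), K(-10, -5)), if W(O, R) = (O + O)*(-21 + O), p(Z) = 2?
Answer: 47370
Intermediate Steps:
K(c, J) = -9
W(O, R) = 2*O*(-21 + O) (W(O, R) = (2*O)*(-21 + O) = 2*O*(-21 + O))
(30284 + 14186) + W(p(0) - 1*(-48), K(-10, -5)) = (30284 + 14186) + 2*(2 - 1*(-48))*(-21 + (2 - 1*(-48))) = 44470 + 2*(2 + 48)*(-21 + (2 + 48)) = 44470 + 2*50*(-21 + 50) = 44470 + 2*50*29 = 44470 + 2900 = 47370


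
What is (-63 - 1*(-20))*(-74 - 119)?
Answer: 8299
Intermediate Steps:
(-63 - 1*(-20))*(-74 - 119) = (-63 + 20)*(-193) = -43*(-193) = 8299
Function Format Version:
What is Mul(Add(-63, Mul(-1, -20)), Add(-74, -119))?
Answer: 8299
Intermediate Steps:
Mul(Add(-63, Mul(-1, -20)), Add(-74, -119)) = Mul(Add(-63, 20), -193) = Mul(-43, -193) = 8299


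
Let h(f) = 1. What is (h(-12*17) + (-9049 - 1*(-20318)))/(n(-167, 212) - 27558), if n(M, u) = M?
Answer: -2254/5545 ≈ -0.40649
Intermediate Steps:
(h(-12*17) + (-9049 - 1*(-20318)))/(n(-167, 212) - 27558) = (1 + (-9049 - 1*(-20318)))/(-167 - 27558) = (1 + (-9049 + 20318))/(-27725) = (1 + 11269)*(-1/27725) = 11270*(-1/27725) = -2254/5545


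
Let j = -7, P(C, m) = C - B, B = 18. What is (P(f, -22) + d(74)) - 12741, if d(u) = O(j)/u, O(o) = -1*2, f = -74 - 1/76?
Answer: -36086509/2812 ≈ -12833.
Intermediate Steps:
f = -5625/76 (f = -74 - 1*1/76 = -74 - 1/76 = -5625/76 ≈ -74.013)
P(C, m) = -18 + C (P(C, m) = C - 1*18 = C - 18 = -18 + C)
O(o) = -2
d(u) = -2/u
(P(f, -22) + d(74)) - 12741 = ((-18 - 5625/76) - 2/74) - 12741 = (-6993/76 - 2*1/74) - 12741 = (-6993/76 - 1/37) - 12741 = -258817/2812 - 12741 = -36086509/2812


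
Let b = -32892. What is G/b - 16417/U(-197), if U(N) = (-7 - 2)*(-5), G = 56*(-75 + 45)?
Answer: -44992697/123345 ≈ -364.77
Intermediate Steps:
G = -1680 (G = 56*(-30) = -1680)
U(N) = 45 (U(N) = -9*(-5) = 45)
G/b - 16417/U(-197) = -1680/(-32892) - 16417/45 = -1680*(-1/32892) - 16417*1/45 = 140/2741 - 16417/45 = -44992697/123345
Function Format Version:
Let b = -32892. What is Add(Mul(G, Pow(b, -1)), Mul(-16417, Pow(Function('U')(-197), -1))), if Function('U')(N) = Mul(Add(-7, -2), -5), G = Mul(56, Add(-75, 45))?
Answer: Rational(-44992697, 123345) ≈ -364.77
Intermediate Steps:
G = -1680 (G = Mul(56, -30) = -1680)
Function('U')(N) = 45 (Function('U')(N) = Mul(-9, -5) = 45)
Add(Mul(G, Pow(b, -1)), Mul(-16417, Pow(Function('U')(-197), -1))) = Add(Mul(-1680, Pow(-32892, -1)), Mul(-16417, Pow(45, -1))) = Add(Mul(-1680, Rational(-1, 32892)), Mul(-16417, Rational(1, 45))) = Add(Rational(140, 2741), Rational(-16417, 45)) = Rational(-44992697, 123345)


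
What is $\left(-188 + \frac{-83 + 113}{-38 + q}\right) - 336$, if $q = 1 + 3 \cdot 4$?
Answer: $- \frac{2626}{5} \approx -525.2$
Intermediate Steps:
$q = 13$ ($q = 1 + 12 = 13$)
$\left(-188 + \frac{-83 + 113}{-38 + q}\right) - 336 = \left(-188 + \frac{-83 + 113}{-38 + 13}\right) - 336 = \left(-188 + \frac{30}{-25}\right) - 336 = \left(-188 + 30 \left(- \frac{1}{25}\right)\right) - 336 = \left(-188 - \frac{6}{5}\right) - 336 = - \frac{946}{5} - 336 = - \frac{2626}{5}$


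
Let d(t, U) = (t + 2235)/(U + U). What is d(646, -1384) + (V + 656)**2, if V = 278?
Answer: 2414678527/2768 ≈ 8.7236e+5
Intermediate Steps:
d(t, U) = (2235 + t)/(2*U) (d(t, U) = (2235 + t)/((2*U)) = (2235 + t)*(1/(2*U)) = (2235 + t)/(2*U))
d(646, -1384) + (V + 656)**2 = (1/2)*(2235 + 646)/(-1384) + (278 + 656)**2 = (1/2)*(-1/1384)*2881 + 934**2 = -2881/2768 + 872356 = 2414678527/2768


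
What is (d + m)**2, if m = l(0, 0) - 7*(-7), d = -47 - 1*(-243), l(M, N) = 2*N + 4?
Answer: 62001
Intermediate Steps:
l(M, N) = 4 + 2*N
d = 196 (d = -47 + 243 = 196)
m = 53 (m = (4 + 2*0) - 7*(-7) = (4 + 0) + 49 = 4 + 49 = 53)
(d + m)**2 = (196 + 53)**2 = 249**2 = 62001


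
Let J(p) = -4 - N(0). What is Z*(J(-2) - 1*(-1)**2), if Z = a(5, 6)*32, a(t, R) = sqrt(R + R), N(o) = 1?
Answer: -384*sqrt(3) ≈ -665.11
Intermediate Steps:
a(t, R) = sqrt(2)*sqrt(R) (a(t, R) = sqrt(2*R) = sqrt(2)*sqrt(R))
J(p) = -5 (J(p) = -4 - 1*1 = -4 - 1 = -5)
Z = 64*sqrt(3) (Z = (sqrt(2)*sqrt(6))*32 = (2*sqrt(3))*32 = 64*sqrt(3) ≈ 110.85)
Z*(J(-2) - 1*(-1)**2) = (64*sqrt(3))*(-5 - 1*(-1)**2) = (64*sqrt(3))*(-5 - 1*1) = (64*sqrt(3))*(-5 - 1) = (64*sqrt(3))*(-6) = -384*sqrt(3)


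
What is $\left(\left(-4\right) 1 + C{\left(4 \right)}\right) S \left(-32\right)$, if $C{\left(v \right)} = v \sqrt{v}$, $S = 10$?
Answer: $-1280$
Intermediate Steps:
$C{\left(v \right)} = v^{\frac{3}{2}}$
$\left(\left(-4\right) 1 + C{\left(4 \right)}\right) S \left(-32\right) = \left(\left(-4\right) 1 + 4^{\frac{3}{2}}\right) 10 \left(-32\right) = \left(-4 + 8\right) 10 \left(-32\right) = 4 \cdot 10 \left(-32\right) = 40 \left(-32\right) = -1280$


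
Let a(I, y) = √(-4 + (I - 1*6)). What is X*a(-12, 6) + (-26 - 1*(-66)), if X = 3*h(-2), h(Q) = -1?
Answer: 40 - 3*I*√22 ≈ 40.0 - 14.071*I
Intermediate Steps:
a(I, y) = √(-10 + I) (a(I, y) = √(-4 + (I - 6)) = √(-4 + (-6 + I)) = √(-10 + I))
X = -3 (X = 3*(-1) = -3)
X*a(-12, 6) + (-26 - 1*(-66)) = -3*√(-10 - 12) + (-26 - 1*(-66)) = -3*I*√22 + (-26 + 66) = -3*I*√22 + 40 = 40 - 3*I*√22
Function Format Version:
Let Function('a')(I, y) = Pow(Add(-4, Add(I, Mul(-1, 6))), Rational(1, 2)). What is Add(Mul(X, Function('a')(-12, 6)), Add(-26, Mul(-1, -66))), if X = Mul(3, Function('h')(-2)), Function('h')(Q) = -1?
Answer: Add(40, Mul(-3, I, Pow(22, Rational(1, 2)))) ≈ Add(40.000, Mul(-14.071, I))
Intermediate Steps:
Function('a')(I, y) = Pow(Add(-10, I), Rational(1, 2)) (Function('a')(I, y) = Pow(Add(-4, Add(I, -6)), Rational(1, 2)) = Pow(Add(-4, Add(-6, I)), Rational(1, 2)) = Pow(Add(-10, I), Rational(1, 2)))
X = -3 (X = Mul(3, -1) = -3)
Add(Mul(X, Function('a')(-12, 6)), Add(-26, Mul(-1, -66))) = Add(Mul(-3, Pow(Add(-10, -12), Rational(1, 2))), Add(-26, Mul(-1, -66))) = Add(Mul(-3, Pow(-22, Rational(1, 2))), Add(-26, 66)) = Add(Mul(-3, Mul(I, Pow(22, Rational(1, 2)))), 40) = Add(Mul(-3, I, Pow(22, Rational(1, 2))), 40) = Add(40, Mul(-3, I, Pow(22, Rational(1, 2))))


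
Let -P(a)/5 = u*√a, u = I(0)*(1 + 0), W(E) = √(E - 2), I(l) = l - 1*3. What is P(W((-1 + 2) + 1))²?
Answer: 0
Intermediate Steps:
I(l) = -3 + l (I(l) = l - 3 = -3 + l)
W(E) = √(-2 + E)
u = -3 (u = (-3 + 0)*(1 + 0) = -3*1 = -3)
P(a) = 15*√a (P(a) = -(-15)*√a = 15*√a)
P(W((-1 + 2) + 1))² = (15*√(√(-2 + ((-1 + 2) + 1))))² = (15*√(√(-2 + (1 + 1))))² = (15*√(√(-2 + 2)))² = (15*√(√0))² = (15*√0)² = (15*0)² = 0² = 0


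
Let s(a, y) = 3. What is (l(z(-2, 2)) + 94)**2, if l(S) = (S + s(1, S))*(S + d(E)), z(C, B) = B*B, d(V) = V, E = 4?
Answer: 22500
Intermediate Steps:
z(C, B) = B**2
l(S) = (3 + S)*(4 + S) (l(S) = (S + 3)*(S + 4) = (3 + S)*(4 + S))
(l(z(-2, 2)) + 94)**2 = ((12 + (2**2)**2 + 7*2**2) + 94)**2 = ((12 + 4**2 + 7*4) + 94)**2 = ((12 + 16 + 28) + 94)**2 = (56 + 94)**2 = 150**2 = 22500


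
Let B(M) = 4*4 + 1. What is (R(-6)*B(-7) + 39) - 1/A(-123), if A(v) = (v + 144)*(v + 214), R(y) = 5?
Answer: 236963/1911 ≈ 124.00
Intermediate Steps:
B(M) = 17 (B(M) = 16 + 1 = 17)
A(v) = (144 + v)*(214 + v)
(R(-6)*B(-7) + 39) - 1/A(-123) = (5*17 + 39) - 1/(30816 + (-123)² + 358*(-123)) = (85 + 39) - 1/(30816 + 15129 - 44034) = 124 - 1/1911 = 236963/1911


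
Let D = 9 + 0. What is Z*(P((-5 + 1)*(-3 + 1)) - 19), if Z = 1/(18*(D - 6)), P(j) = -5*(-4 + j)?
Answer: -13/18 ≈ -0.72222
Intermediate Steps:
D = 9
P(j) = 20 - 5*j
Z = 1/54 (Z = 1/(18*(9 - 6)) = 1/(18*3) = 1/54 ≈ 0.018519)
Z*(P((-5 + 1)*(-3 + 1)) - 19) = ((20 - 5*(-5 + 1)*(-3 + 1)) - 19)/54 = ((20 - (-20)*(-2)) - 19)/54 = ((20 - 5*8) - 19)/54 = ((20 - 40) - 19)/54 = (-20 - 19)/54 = (1/54)*(-39) = -13/18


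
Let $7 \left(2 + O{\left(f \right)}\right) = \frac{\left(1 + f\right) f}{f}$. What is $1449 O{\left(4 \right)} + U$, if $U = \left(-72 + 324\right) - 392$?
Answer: $-2003$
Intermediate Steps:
$U = -140$ ($U = 252 - 392 = -140$)
$O{\left(f \right)} = - \frac{13}{7} + \frac{f}{7}$ ($O{\left(f \right)} = -2 + \frac{\left(1 + f\right) f \frac{1}{f}}{7} = -2 + \frac{f \left(1 + f\right) \frac{1}{f}}{7} = -2 + \frac{1 + f}{7} = -2 + \left(\frac{1}{7} + \frac{f}{7}\right) = - \frac{13}{7} + \frac{f}{7}$)
$1449 O{\left(4 \right)} + U = 1449 \left(- \frac{13}{7} + \frac{1}{7} \cdot 4\right) - 140 = 1449 \left(- \frac{13}{7} + \frac{4}{7}\right) - 140 = 1449 \left(- \frac{9}{7}\right) - 140 = -1863 - 140 = -2003$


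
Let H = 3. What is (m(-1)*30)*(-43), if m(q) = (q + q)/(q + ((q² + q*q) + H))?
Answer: 645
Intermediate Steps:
m(q) = 2*q/(3 + q + 2*q²) (m(q) = (q + q)/(q + ((q² + q*q) + 3)) = (2*q)/(q + ((q² + q²) + 3)) = (2*q)/(q + (2*q² + 3)) = (2*q)/(q + (3 + 2*q²)) = (2*q)/(3 + q + 2*q²) = 2*q/(3 + q + 2*q²))
(m(-1)*30)*(-43) = ((2*(-1)/(3 - 1 + 2*(-1)²))*30)*(-43) = ((2*(-1)/(3 - 1 + 2*1))*30)*(-43) = ((2*(-1)/(3 - 1 + 2))*30)*(-43) = ((2*(-1)/4)*30)*(-43) = ((2*(-1)*(¼))*30)*(-43) = -½*30*(-43) = -15*(-43) = 645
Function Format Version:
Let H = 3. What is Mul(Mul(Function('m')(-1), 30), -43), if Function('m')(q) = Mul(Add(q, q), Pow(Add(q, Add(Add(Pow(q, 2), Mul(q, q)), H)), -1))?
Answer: 645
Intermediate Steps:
Function('m')(q) = Mul(2, q, Pow(Add(3, q, Mul(2, Pow(q, 2))), -1)) (Function('m')(q) = Mul(Add(q, q), Pow(Add(q, Add(Add(Pow(q, 2), Mul(q, q)), 3)), -1)) = Mul(Mul(2, q), Pow(Add(q, Add(Add(Pow(q, 2), Pow(q, 2)), 3)), -1)) = Mul(Mul(2, q), Pow(Add(q, Add(Mul(2, Pow(q, 2)), 3)), -1)) = Mul(Mul(2, q), Pow(Add(q, Add(3, Mul(2, Pow(q, 2)))), -1)) = Mul(Mul(2, q), Pow(Add(3, q, Mul(2, Pow(q, 2))), -1)) = Mul(2, q, Pow(Add(3, q, Mul(2, Pow(q, 2))), -1)))
Mul(Mul(Function('m')(-1), 30), -43) = Mul(Mul(Mul(2, -1, Pow(Add(3, -1, Mul(2, Pow(-1, 2))), -1)), 30), -43) = Mul(Mul(Mul(2, -1, Pow(Add(3, -1, Mul(2, 1)), -1)), 30), -43) = Mul(Mul(Mul(2, -1, Pow(Add(3, -1, 2), -1)), 30), -43) = Mul(Mul(Mul(2, -1, Pow(4, -1)), 30), -43) = Mul(Mul(Mul(2, -1, Rational(1, 4)), 30), -43) = Mul(Mul(Rational(-1, 2), 30), -43) = Mul(-15, -43) = 645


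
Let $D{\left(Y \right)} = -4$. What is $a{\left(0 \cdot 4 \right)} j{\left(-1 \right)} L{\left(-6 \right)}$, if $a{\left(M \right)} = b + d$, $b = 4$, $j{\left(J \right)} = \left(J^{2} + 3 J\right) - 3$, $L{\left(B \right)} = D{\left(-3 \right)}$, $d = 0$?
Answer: $80$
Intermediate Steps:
$L{\left(B \right)} = -4$
$j{\left(J \right)} = -3 + J^{2} + 3 J$
$a{\left(M \right)} = 4$ ($a{\left(M \right)} = 4 + 0 = 4$)
$a{\left(0 \cdot 4 \right)} j{\left(-1 \right)} L{\left(-6 \right)} = 4 \left(-3 + \left(-1\right)^{2} + 3 \left(-1\right)\right) \left(-4\right) = 4 \left(-3 + 1 - 3\right) \left(-4\right) = 4 \left(-5\right) \left(-4\right) = \left(-20\right) \left(-4\right) = 80$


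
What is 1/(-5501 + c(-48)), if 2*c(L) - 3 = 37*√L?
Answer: -21998/121043713 - 296*I*√3/121043713 ≈ -0.00018174 - 4.2356e-6*I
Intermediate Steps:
c(L) = 3/2 + 37*√L/2 (c(L) = 3/2 + (37*√L)/2 = 3/2 + 37*√L/2)
1/(-5501 + c(-48)) = 1/(-5501 + (3/2 + 37*√(-48)/2)) = 1/(-5501 + (3/2 + 37*(4*I*√3)/2)) = 1/(-5501 + (3/2 + 74*I*√3)) = 1/(-10999/2 + 74*I*√3)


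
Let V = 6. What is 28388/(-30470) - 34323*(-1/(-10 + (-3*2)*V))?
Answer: -523563829/700810 ≈ -747.08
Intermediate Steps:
28388/(-30470) - 34323*(-1/(-10 + (-3*2)*V)) = 28388/(-30470) - 34323*(-1/(-10 - 3*2*6)) = 28388*(-1/30470) - 34323*(-1/(-10 - 6*6)) = -14194/15235 - 34323*(-1/(-10 - 36)) = -14194/15235 - 34323/((-46*(-1))) = -14194/15235 - 34323/46 = -523563829/700810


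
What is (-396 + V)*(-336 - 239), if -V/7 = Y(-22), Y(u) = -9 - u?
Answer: 280025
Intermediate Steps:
V = -91 (V = -7*(-9 - 1*(-22)) = -7*(-9 + 22) = -7*13 = -91)
(-396 + V)*(-336 - 239) = (-396 - 91)*(-336 - 239) = -487*(-575) = 280025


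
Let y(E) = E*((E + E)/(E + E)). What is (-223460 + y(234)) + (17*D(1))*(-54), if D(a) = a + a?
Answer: -225062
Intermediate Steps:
D(a) = 2*a
y(E) = E (y(E) = E*((2*E)/((2*E))) = E*((2*E)*(1/(2*E))) = E*1 = E)
(-223460 + y(234)) + (17*D(1))*(-54) = (-223460 + 234) + (17*(2*1))*(-54) = -223226 + (17*2)*(-54) = -223226 + 34*(-54) = -223226 - 1836 = -225062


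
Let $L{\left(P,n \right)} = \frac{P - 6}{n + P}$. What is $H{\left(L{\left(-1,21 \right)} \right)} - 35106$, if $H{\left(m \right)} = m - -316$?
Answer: $- \frac{695807}{20} \approx -34790.0$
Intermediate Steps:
$L{\left(P,n \right)} = \frac{-6 + P}{P + n}$
$H{\left(m \right)} = 316 + m$ ($H{\left(m \right)} = m + 316 = 316 + m$)
$H{\left(L{\left(-1,21 \right)} \right)} - 35106 = \left(316 + \frac{-6 - 1}{-1 + 21}\right) - 35106 = \left(316 + \frac{1}{20} \left(-7\right)\right) - 35106 = \left(316 - \frac{7}{20}\right) - 35106 = \frac{6313}{20} - 35106 = - \frac{695807}{20}$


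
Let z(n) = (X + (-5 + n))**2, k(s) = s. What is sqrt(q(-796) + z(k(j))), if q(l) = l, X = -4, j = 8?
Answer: I*sqrt(795) ≈ 28.196*I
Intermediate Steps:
z(n) = (-9 + n)**2 (z(n) = (-4 + (-5 + n))**2 = (-9 + n)**2)
sqrt(q(-796) + z(k(j))) = sqrt(-796 + (-9 + 8)**2) = sqrt(-796 + (-1)**2) = sqrt(-796 + 1) = sqrt(-795) = I*sqrt(795)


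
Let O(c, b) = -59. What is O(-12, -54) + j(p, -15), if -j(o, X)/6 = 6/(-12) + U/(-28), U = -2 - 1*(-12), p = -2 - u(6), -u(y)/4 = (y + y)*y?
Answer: -377/7 ≈ -53.857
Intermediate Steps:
u(y) = -8*y² (u(y) = -4*(y + y)*y = -4*2*y*y = -8*y²)
p = 286 (p = -2 - (-8)*6² = -2 - (-8)*36 = -2 - 1*(-288) = -2 + 288 = 286)
U = 10 (U = -2 + 12 = 10)
j(o, X) = 36/7 (j(o, X) = -6*(6/(-12) + 10/(-28)) = -6*(6*(-1/12) + 10*(-1/28)) = -6*(-½ - 5/14) = -6*(-6/7) = 36/7)
O(-12, -54) + j(p, -15) = -59 + 36/7 = -377/7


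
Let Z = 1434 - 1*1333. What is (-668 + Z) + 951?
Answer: 384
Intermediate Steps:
Z = 101 (Z = 1434 - 1333 = 101)
(-668 + Z) + 951 = (-668 + 101) + 951 = -567 + 951 = 384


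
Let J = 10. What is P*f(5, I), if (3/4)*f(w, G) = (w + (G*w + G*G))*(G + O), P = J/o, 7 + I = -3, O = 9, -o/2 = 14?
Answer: 550/21 ≈ 26.190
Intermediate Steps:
o = -28 (o = -2*14 = -28)
I = -10 (I = -7 - 3 = -10)
P = -5/14 (P = 10/(-28) = 10*(-1/28) = -5/14 ≈ -0.35714)
f(w, G) = 4*(9 + G)*(w + G² + G*w)/3 (f(w, G) = 4*((w + (G*w + G*G))*(G + 9))/3 = 4*((w + (G*w + G²))*(9 + G))/3 = 4*((w + (G² + G*w))*(9 + G))/3 = 4*((w + G² + G*w)*(9 + G))/3 = 4*((9 + G)*(w + G² + G*w))/3 = 4*(9 + G)*(w + G² + G*w)/3)
P*f(5, I) = -5*(12*5 + 12*(-10)² + (4/3)*(-10)³ + (4/3)*5*(-10)² + (40/3)*(-10)*5)/14 = -5*(60 + 12*100 + (4/3)*(-1000) + (4/3)*5*100 - 2000/3)/14 = -5*(60 + 1200 - 4000/3 + 2000/3 - 2000/3)/14 = -5/14*(-220/3) = 550/21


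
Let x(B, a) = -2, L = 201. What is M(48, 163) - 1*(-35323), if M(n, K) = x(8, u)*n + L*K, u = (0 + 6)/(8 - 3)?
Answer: 67990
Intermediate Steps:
u = 6/5 ≈ 1.2000
M(n, K) = -2*n + 201*K
M(48, 163) - 1*(-35323) = (-2*48 + 201*163) - 1*(-35323) = (-96 + 32763) + 35323 = 32667 + 35323 = 67990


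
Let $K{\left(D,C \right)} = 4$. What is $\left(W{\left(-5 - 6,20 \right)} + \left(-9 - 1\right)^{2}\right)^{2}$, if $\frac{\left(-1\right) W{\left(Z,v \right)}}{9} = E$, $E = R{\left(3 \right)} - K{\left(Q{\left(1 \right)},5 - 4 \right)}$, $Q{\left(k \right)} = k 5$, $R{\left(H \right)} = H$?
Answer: $11881$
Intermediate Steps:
$Q{\left(k \right)} = 5 k$
$E = -1$ ($E = 3 - 4 = -1$)
$W{\left(Z,v \right)} = 9$ ($W{\left(Z,v \right)} = \left(-9\right) \left(-1\right) = 9$)
$\left(W{\left(-5 - 6,20 \right)} + \left(-9 - 1\right)^{2}\right)^{2} = \left(9 + \left(-9 - 1\right)^{2}\right)^{2} = \left(9 + \left(-10\right)^{2}\right)^{2} = \left(9 + 100\right)^{2} = 109^{2} = 11881$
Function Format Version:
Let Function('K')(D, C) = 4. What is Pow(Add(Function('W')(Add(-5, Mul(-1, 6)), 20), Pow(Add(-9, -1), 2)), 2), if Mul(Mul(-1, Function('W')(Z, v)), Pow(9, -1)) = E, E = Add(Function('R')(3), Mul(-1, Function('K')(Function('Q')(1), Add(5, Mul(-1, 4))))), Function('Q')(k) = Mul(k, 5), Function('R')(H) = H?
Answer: 11881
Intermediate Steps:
Function('Q')(k) = Mul(5, k)
E = -1 (E = Add(3, Mul(-1, 4)) = Add(3, -4) = -1)
Function('W')(Z, v) = 9 (Function('W')(Z, v) = Mul(-9, -1) = 9)
Pow(Add(Function('W')(Add(-5, Mul(-1, 6)), 20), Pow(Add(-9, -1), 2)), 2) = Pow(Add(9, Pow(Add(-9, -1), 2)), 2) = Pow(Add(9, Pow(-10, 2)), 2) = Pow(Add(9, 100), 2) = Pow(109, 2) = 11881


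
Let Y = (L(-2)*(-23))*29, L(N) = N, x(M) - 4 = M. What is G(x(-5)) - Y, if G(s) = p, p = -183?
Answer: -1517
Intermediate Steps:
x(M) = 4 + M
G(s) = -183
Y = 1334 (Y = -2*(-23)*29 = 46*29 = 1334)
G(x(-5)) - Y = -183 - 1*1334 = -183 - 1334 = -1517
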